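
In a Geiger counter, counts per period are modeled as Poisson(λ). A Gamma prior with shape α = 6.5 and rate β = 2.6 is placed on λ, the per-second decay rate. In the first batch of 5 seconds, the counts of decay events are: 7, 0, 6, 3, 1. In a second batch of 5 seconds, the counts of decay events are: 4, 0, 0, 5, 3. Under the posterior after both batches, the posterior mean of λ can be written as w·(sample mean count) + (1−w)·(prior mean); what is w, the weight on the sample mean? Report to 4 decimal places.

0.7937

With a Gamma(shape α, rate β) prior, the Poisson likelihood is conjugate: the posterior is Gamma(α + ΣXᵢ, β + n).
Total number of seconds: n = 5 + 5 = 10.
Posterior mean = (α₀+S)/(β₀+n) = [n/(β₀+n)]·(S/n) + [β₀/(β₀+n)]·(α₀/β₀), so only n and β₀ enter the weight.
Weight on data w = n/(β₀+n) = 10/(2.6+10) = 10/12.6 = 0.7937.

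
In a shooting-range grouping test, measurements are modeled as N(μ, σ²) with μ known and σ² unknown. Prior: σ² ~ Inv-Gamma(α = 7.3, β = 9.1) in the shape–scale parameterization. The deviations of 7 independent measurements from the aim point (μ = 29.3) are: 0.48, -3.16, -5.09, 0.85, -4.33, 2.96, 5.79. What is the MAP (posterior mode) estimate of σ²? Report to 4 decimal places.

4.9187

With known mean μ and an Inverse-Gamma(α, β) prior on σ², the Normal likelihood is conjugate: posterior is Inv-Gamma(α + n/2, β + Σ(xᵢ−μ)²/2).
Σ(xᵢ−μ)² = (0.48)² + (-3.16)² + (-5.09)² + (0.85)² + (-4.33)² + (2.96)² + (5.79)² = 97.8812.
Posterior: Inv-Gamma(7.3 + 7/2, 9.1 + 97.8812/2) = Inv-Gamma(10.80, 58.04060).
Mode = β/(α+1) = 58.04060/11.80 = 4.9187.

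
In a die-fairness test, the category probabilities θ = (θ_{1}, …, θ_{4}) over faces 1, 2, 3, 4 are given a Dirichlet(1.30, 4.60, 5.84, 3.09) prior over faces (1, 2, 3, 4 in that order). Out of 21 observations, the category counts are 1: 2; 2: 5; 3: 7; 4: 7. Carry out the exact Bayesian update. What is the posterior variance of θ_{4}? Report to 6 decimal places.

0.005493

The Dirichlet prior is conjugate to the Multinomial likelihood: each posterior αⱼ = prior αⱼ + observed count nⱼ.
Posterior concentration: (3.30, 9.60, 12.84, 10.09), total = 35.83.
Var[θ_j] = α_j(Σα−α_j)/((Σα)²(Σα+1)) = 10.09·25.74/(35.83²·36.83) = 0.005493.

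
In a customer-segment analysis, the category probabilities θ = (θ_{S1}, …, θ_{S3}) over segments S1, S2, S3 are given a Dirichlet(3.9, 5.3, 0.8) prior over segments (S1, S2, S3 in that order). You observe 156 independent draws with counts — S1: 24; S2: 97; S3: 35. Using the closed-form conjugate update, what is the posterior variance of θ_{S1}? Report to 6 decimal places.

0.000837

The Dirichlet prior is conjugate to the Multinomial likelihood: each posterior αⱼ = prior αⱼ + observed count nⱼ.
Posterior concentration: (27.9, 102.3, 35.8), total = 166.0.
Var[θ_j] = α_j(Σα−α_j)/((Σα)²(Σα+1)) = 27.9·138.1/(166.0²·167.0) = 0.000837.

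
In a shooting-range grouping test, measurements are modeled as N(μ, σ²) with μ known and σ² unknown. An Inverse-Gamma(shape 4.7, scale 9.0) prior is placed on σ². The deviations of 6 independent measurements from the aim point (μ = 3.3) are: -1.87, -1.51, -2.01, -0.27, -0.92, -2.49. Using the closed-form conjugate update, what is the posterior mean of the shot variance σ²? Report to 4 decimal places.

2.6072

With known mean μ and an Inverse-Gamma(α, β) prior on σ², the Normal likelihood is conjugate: posterior is Inv-Gamma(α + n/2, β + Σ(xᵢ−μ)²/2).
Σ(xᵢ−μ)² = (-1.87)² + (-1.51)² + (-2.01)² + (-0.27)² + (-0.92)² + (-2.49)² = 16.9365.
Posterior: Inv-Gamma(4.7 + 6/2, 9.0 + 16.9365/2) = Inv-Gamma(7.70, 17.46825).
E[σ²|data] = β/(α−1) = 17.46825/6.70 = 2.6072.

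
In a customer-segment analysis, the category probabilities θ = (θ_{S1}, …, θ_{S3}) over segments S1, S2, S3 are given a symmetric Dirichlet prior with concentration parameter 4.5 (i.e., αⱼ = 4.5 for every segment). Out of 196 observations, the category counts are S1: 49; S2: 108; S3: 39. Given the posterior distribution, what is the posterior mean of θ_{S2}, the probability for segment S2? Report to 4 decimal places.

0.5370

The Dirichlet prior is conjugate to the Multinomial likelihood: each posterior αⱼ = prior αⱼ + observed count nⱼ.
Posterior concentration: (53.5, 112.5, 43.5), total = 209.5.
E[θ_{S2}|data] = α_{S2}/Σα = 112.5/209.5 = 0.5370.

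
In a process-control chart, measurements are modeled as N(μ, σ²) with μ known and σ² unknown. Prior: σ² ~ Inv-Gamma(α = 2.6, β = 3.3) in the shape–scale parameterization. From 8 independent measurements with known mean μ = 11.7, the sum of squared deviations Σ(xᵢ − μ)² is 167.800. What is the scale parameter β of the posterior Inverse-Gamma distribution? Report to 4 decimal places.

With known mean μ and an Inverse-Gamma(α, β) prior on σ², the Normal likelihood is conjugate: posterior is Inv-Gamma(α + n/2, β + Σ(xᵢ−μ)²/2).
Posterior: Inv-Gamma(2.6 + 8/2, 3.3 + 167.800/2) = Inv-Gamma(6.60, 87.2000).
Posterior β = 87.2000.

87.2000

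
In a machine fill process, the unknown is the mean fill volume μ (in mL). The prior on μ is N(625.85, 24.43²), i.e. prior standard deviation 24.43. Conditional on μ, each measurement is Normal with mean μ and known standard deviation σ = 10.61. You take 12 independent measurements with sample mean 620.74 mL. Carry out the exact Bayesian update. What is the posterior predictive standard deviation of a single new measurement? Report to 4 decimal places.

11.0367

For Normal data with known variance σ², a Normal(μ₀, σ₀²) prior on μ is conjugate. Posterior precision = 1/σ₀² + n/σ²; posterior mean is the precision-weighted average of μ₀ and x̄.
σ₀² = 24.43² = 596.8249, σ² = 10.61² = 112.5721; σ² + n·σ₀² = 112.5721 + 12·596.8249 = 7274.4709.
Posterior precision = 1/σ₀² + n/σ² = 1/596.8249 + 12/112.5721 = (σ² + n·σ₀²)/(σ₀²σ²) = 7274.4709/(596.8249·112.5721); posterior variance σₙ² = σ₀²σ²/(σ² + n·σ₀²) = 596.8249·112.5721/7274.4709 = 9.235838.
Predictive variance for one new observation = σₙ² + σ² = 596.8249·112.5721/7274.4709 + 112.5721 = σ²·(σ₀² + 7274.4709)/7274.4709 = 112.5721·7871.2958/7274.4709 = 121.807938; SD = √(112.5721·7871.2958/7274.4709) = 11.0367.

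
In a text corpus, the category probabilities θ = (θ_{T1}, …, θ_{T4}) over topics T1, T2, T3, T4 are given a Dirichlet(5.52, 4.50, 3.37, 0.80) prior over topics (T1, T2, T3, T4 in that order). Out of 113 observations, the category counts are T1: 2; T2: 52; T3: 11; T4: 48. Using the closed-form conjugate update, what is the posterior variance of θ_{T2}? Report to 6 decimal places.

The Dirichlet prior is conjugate to the Multinomial likelihood: each posterior αⱼ = prior αⱼ + observed count nⱼ.
Posterior concentration: (7.52, 56.50, 14.37, 48.80), total = 127.19.
Var[θ_j] = α_j(Σα−α_j)/((Σα)²(Σα+1)) = 56.50·70.69/(127.19²·128.19) = 0.001926.

0.001926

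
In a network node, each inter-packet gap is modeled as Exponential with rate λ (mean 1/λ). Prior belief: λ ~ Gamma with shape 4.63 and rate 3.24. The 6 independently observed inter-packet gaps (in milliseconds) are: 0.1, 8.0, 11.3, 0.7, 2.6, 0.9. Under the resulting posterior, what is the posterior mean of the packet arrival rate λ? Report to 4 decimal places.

With a Gamma(shape α, rate β) prior on the exponential rate λ, the posterior after n observations with total T = Σxᵢ is Gamma(α+n, β+T).
Sum of observations T = 23.6 milliseconds; n = 6.
Posterior: Gamma(4.63+6, 3.24+23.6) = Gamma(10.63, 26.84).
Posterior mean of λ = α/β = 10.63/26.84 = 0.3961.

0.3961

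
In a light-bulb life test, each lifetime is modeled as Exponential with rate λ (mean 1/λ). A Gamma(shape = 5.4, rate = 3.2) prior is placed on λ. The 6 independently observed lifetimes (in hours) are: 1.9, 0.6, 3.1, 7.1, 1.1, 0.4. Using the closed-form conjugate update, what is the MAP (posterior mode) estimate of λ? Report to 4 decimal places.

With a Gamma(shape α, rate β) prior on the exponential rate λ, the posterior after n observations with total T = Σxᵢ is Gamma(α+n, β+T).
Sum of observations T = 14.2 hours; n = 6.
Posterior: Gamma(5.4+6, 3.2+14.2) = Gamma(11.4, 17.4).
Mode = (α−1)/β = 0.5977.

0.5977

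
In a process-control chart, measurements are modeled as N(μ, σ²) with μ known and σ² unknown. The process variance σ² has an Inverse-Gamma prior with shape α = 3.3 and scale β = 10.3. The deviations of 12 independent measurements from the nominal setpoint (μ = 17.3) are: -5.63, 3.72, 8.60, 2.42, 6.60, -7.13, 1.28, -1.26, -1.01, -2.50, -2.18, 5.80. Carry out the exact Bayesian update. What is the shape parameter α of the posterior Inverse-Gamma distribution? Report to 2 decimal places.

With known mean μ and an Inverse-Gamma(α, β) prior on σ², the Normal likelihood is conjugate: posterior is Inv-Gamma(α + n/2, β + Σ(xᵢ−μ)²/2).
Σ(xᵢ−μ)² = (-5.63)² + (3.72)² + (8.60)² + (2.42)² + (6.60)² + (-7.13)² + (1.28)² + (-1.26)² + (-1.01)² + (-2.50)² + (-2.18)² + (5.80)² = 268.6371.
Posterior: Inv-Gamma(3.3 + 12/2, 10.3 + 268.6371/2) = Inv-Gamma(9.30, 144.61855).
Posterior α = 9.30.

9.30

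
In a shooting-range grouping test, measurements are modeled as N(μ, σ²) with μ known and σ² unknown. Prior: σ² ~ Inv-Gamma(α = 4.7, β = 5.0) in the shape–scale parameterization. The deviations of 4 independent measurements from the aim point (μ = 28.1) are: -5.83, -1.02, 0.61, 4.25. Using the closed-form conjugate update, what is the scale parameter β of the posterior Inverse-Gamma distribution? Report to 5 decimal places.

With known mean μ and an Inverse-Gamma(α, β) prior on σ², the Normal likelihood is conjugate: posterior is Inv-Gamma(α + n/2, β + Σ(xᵢ−μ)²/2).
Σ(xᵢ−μ)² = (-5.83)² + (-1.02)² + (0.61)² + (4.25)² = 53.4639.
Posterior: Inv-Gamma(4.7 + 4/2, 5.0 + 53.4639/2) = Inv-Gamma(6.70, 31.73195).
Posterior β = 31.73195.

31.73195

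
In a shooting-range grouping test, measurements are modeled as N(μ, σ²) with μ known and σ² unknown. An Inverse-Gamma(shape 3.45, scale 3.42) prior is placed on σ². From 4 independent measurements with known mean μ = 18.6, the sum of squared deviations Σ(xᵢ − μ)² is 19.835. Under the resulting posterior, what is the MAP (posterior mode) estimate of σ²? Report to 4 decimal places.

With known mean μ and an Inverse-Gamma(α, β) prior on σ², the Normal likelihood is conjugate: posterior is Inv-Gamma(α + n/2, β + Σ(xᵢ−μ)²/2).
Posterior: Inv-Gamma(3.45 + 4/2, 3.42 + 19.835/2) = Inv-Gamma(5.45, 13.3375).
Mode = β/(α+1) = 13.3375/6.45 = 2.0678.

2.0678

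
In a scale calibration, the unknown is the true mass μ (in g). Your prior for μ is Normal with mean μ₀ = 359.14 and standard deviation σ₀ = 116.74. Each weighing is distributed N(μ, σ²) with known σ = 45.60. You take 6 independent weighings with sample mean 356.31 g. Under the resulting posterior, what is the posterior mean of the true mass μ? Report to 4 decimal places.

For Normal data with known variance σ², a Normal(μ₀, σ₀²) prior on μ is conjugate. Posterior precision = 1/σ₀² + n/σ²; posterior mean is the precision-weighted average of μ₀ and x̄.
n·x̄ = 6·356.31 = 2137.86.
σ₀² = 116.74² = 13628.2276, σ² = 45.60² = 2079.36; σ² + n·σ₀² = 2079.36 + 6·13628.2276 = 83848.7256.
Posterior mean = (μ₀/σ₀² + n·x̄/σ²)/(1/σ₀² + n/σ²) = (σ²·μ₀ + σ₀²·n·x̄)/(σ² + n·σ₀²) = (2079.36·359.14 + 13628.2276·2137.86)/83848.7256 = 29882024.007336/83848.7256 = 356.3802.

356.3802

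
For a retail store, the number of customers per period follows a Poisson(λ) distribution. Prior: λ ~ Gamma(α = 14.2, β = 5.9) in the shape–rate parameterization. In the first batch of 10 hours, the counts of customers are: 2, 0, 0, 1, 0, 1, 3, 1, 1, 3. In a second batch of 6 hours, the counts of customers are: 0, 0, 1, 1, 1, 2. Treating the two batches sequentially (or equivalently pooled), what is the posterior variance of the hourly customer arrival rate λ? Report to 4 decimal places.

0.0651

With a Gamma(shape α, rate β) prior, the Poisson likelihood is conjugate: the posterior is Gamma(α + ΣXᵢ, β + n).
Batch 1: sum of counts S = 12 over n = 10 hours.
After batch 1: Gamma(α+S, β+n) = Gamma(14.2+12, 5.9+10) = Gamma(26.2, 15.9).
Batch 2: sum of counts S = 5 over n = 6 hours.
After batch 2: Gamma(α+S, β+n) = Gamma(26.2+5, 15.9+6) = Gamma(31.2, 21.9).
Var = α/β² = 31.2/21.9² = 0.0651.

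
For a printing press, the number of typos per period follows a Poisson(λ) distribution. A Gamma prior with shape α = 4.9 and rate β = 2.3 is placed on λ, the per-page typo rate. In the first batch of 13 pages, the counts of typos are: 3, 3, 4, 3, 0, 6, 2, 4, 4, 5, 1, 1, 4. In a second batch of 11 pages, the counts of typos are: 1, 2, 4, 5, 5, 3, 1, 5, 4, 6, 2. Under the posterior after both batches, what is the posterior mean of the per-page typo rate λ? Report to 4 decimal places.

3.1521

With a Gamma(shape α, rate β) prior, the Poisson likelihood is conjugate: the posterior is Gamma(α + ΣXᵢ, β + n).
Batch 1: sum of counts S = 40 over n = 13 pages.
After batch 1: Gamma(α+S, β+n) = Gamma(4.9+40, 2.3+13) = Gamma(44.9, 15.3).
Batch 2: sum of counts S = 38 over n = 11 pages.
After batch 2: Gamma(α+S, β+n) = Gamma(44.9+38, 15.3+11) = Gamma(82.9, 26.3).
Posterior mean = α/β = 82.9/26.3 = 3.1521.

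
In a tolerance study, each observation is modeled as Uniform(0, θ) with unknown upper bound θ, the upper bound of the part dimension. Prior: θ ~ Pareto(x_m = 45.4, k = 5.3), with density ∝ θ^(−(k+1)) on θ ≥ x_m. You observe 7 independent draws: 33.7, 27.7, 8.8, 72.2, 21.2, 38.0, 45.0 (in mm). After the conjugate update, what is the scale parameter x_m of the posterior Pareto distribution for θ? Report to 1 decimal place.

A Pareto(scale x_m, shape k) prior on the upper bound θ of Uniform(0, θ) is conjugate: posterior is Pareto(max(x_m, max xᵢ), k + n).
Sample maximum = 72.2; prior scale x_m = 45.4 → posterior scale = max = 72.2.
Posterior shape = 5.3 + 7 = 12.3.
Posterior scale x_m = 72.2.

72.2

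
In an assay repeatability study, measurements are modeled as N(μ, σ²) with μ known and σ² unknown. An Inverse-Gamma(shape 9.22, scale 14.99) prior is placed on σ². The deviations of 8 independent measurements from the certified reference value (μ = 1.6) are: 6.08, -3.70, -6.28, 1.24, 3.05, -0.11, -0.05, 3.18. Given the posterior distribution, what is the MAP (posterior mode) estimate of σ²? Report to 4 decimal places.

With known mean μ and an Inverse-Gamma(α, β) prior on σ², the Normal likelihood is conjugate: posterior is Inv-Gamma(α + n/2, β + Σ(xᵢ−μ)²/2).
Σ(xᵢ−μ)² = (6.08)² + (-3.70)² + (-6.28)² + (1.24)² + (3.05)² + (-0.11)² + (-0.05)² + (3.18)² = 111.0619.
Posterior: Inv-Gamma(9.22 + 8/2, 14.99 + 111.0619/2) = Inv-Gamma(13.22, 70.52095).
Mode = β/(α+1) = 70.52095/14.22 = 4.9593.

4.9593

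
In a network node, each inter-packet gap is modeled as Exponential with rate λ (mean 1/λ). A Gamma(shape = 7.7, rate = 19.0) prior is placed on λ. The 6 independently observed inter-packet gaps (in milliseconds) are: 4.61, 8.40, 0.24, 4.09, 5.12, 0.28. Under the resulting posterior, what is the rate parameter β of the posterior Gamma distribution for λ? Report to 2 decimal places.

With a Gamma(shape α, rate β) prior on the exponential rate λ, the posterior after n observations with total T = Σxᵢ is Gamma(α+n, β+T).
Sum of observations T = 22.74 milliseconds; n = 6.
Posterior: Gamma(7.7+6, 19.0+22.74) = Gamma(13.7, 41.74).
Posterior β = 41.74.

41.74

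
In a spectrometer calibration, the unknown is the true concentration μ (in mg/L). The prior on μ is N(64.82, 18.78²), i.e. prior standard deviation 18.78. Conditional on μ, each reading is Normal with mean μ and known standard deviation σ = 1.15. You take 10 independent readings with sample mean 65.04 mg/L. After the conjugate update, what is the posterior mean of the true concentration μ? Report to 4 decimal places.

65.0399

For Normal data with known variance σ², a Normal(μ₀, σ₀²) prior on μ is conjugate. Posterior precision = 1/σ₀² + n/σ²; posterior mean is the precision-weighted average of μ₀ and x̄.
n·x̄ = 10·65.04 = 650.4.
σ₀² = 18.78² = 352.6884, σ² = 1.15² = 1.3225; σ² + n·σ₀² = 1.3225 + 10·352.6884 = 3528.2065.
Posterior mean = (μ₀/σ₀² + n·x̄/σ²)/(1/σ₀² + n/σ²) = (σ²·μ₀ + σ₀²·n·x̄)/(σ² + n·σ₀²) = (1.3225·64.82 + 352.6884·650.4)/3528.2065 = 229474.25981/3528.2065 = 65.0399.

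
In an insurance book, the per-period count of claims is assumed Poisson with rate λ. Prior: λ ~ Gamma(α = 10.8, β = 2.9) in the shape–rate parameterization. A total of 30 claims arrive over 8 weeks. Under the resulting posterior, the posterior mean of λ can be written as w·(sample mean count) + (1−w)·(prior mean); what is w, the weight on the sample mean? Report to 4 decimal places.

With a Gamma(shape α, rate β) prior, the Poisson likelihood is conjugate: the posterior is Gamma(α + ΣXᵢ, β + n).
Posterior mean = (α₀+S)/(β₀+n) = [n/(β₀+n)]·(S/n) + [β₀/(β₀+n)]·(α₀/β₀), so only n and β₀ enter the weight.
Weight on data w = n/(β₀+n) = 8/(2.9+8) = 8/10.9 = 0.7339.

0.7339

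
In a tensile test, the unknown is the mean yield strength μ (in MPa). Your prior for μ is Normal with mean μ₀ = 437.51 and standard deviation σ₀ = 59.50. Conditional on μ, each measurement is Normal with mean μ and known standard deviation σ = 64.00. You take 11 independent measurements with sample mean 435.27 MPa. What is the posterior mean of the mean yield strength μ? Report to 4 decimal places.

For Normal data with known variance σ², a Normal(μ₀, σ₀²) prior on μ is conjugate. Posterior precision = 1/σ₀² + n/σ²; posterior mean is the precision-weighted average of μ₀ and x̄.
n·x̄ = 11·435.27 = 4787.97.
σ₀² = 59.50² = 3540.25, σ² = 64.00² = 4096; σ² + n·σ₀² = 4096 + 11·3540.25 = 43038.75.
Posterior mean = (μ₀/σ₀² + n·x̄/σ²)/(1/σ₀² + n/σ²) = (σ²·μ₀ + σ₀²·n·x̄)/(σ² + n·σ₀²) = (4096·437.51 + 3540.25·4787.97)/43038.75 = 18742651.7525/43038.75 = 435.4832.

435.4832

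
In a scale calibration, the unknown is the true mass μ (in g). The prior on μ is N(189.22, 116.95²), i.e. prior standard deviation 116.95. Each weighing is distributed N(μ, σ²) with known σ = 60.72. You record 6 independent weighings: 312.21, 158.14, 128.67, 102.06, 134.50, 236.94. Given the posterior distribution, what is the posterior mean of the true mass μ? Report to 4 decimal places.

For Normal data with known variance σ², a Normal(μ₀, σ₀²) prior on μ is conjugate. Posterior precision = 1/σ₀² + n/σ²; posterior mean is the precision-weighted average of μ₀ and x̄.
Σxᵢ = 312.21 + 158.14 + 128.67 + 102.06 + 134.50 + 236.94 = 1072.52, so n·x̄ = 1072.52.
σ₀² = 116.95² = 13677.3025, σ² = 60.72² = 3686.9184; σ² + n·σ₀² = 3686.9184 + 6·13677.3025 = 85750.7334.
Posterior mean = (μ₀/σ₀² + n·x̄/σ²)/(1/σ₀² + n/σ²) = (σ²·μ₀ + σ₀²·n·x̄)/(σ² + n·σ₀²) = (3686.9184·189.22 + 13677.3025·1072.52)/85750.7334 = 15366819.176948/85750.7334 = 179.2034.

179.2034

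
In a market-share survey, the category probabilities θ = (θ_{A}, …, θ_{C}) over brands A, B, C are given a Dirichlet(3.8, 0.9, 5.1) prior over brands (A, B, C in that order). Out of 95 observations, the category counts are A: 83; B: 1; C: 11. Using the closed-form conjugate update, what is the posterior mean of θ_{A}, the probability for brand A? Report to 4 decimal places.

The Dirichlet prior is conjugate to the Multinomial likelihood: each posterior αⱼ = prior αⱼ + observed count nⱼ.
Posterior concentration: (86.8, 1.9, 16.1), total = 104.8.
E[θ_{A}|data] = α_{A}/Σα = 86.8/104.8 = 0.8282.

0.8282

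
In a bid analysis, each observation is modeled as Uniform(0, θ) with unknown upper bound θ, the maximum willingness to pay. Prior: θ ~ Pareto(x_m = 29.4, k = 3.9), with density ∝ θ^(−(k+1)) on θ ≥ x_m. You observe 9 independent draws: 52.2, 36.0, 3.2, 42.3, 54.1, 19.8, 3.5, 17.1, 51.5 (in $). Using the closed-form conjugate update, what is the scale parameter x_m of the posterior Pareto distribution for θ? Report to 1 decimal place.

54.1

A Pareto(scale x_m, shape k) prior on the upper bound θ of Uniform(0, θ) is conjugate: posterior is Pareto(max(x_m, max xᵢ), k + n).
Sample maximum = 54.1; prior scale x_m = 29.4 → posterior scale = max = 54.1.
Posterior shape = 3.9 + 9 = 12.9.
Posterior scale x_m = 54.1.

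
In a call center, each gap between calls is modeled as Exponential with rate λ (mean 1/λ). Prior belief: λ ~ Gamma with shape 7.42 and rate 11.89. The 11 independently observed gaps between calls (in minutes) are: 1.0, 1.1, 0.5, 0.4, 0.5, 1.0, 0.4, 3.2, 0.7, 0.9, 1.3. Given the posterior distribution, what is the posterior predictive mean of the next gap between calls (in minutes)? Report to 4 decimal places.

1.3140

With a Gamma(shape α, rate β) prior on the exponential rate λ, the posterior after n observations with total T = Σxᵢ is Gamma(α+n, β+T).
Sum of observations T = 11.0 minutes; n = 11.
Posterior: Gamma(7.42+11, 11.89+11.0) = Gamma(18.42, 22.89).
The predictive distribution for the next observation is Lomax; its mean is β/(α−1) = 22.89/17.42 = 1.3140.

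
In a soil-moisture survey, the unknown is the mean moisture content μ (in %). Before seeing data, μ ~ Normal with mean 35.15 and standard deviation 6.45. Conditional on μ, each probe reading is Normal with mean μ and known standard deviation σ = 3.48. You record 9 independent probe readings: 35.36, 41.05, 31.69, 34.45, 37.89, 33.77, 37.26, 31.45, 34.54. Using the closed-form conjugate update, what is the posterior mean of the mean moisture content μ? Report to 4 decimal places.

For Normal data with known variance σ², a Normal(μ₀, σ₀²) prior on μ is conjugate. Posterior precision = 1/σ₀² + n/σ²; posterior mean is the precision-weighted average of μ₀ and x̄.
Σxᵢ = 35.36 + 41.05 + 31.69 + 34.45 + 37.89 + 33.77 + 37.26 + 31.45 + 34.54 = 317.46, so n·x̄ = 317.46.
σ₀² = 6.45² = 41.6025, σ² = 3.48² = 12.1104; σ² + n·σ₀² = 12.1104 + 9·41.6025 = 386.5329.
Posterior mean = (μ₀/σ₀² + n·x̄/σ²)/(1/σ₀² + n/σ²) = (σ²·μ₀ + σ₀²·n·x̄)/(σ² + n·σ₀²) = (12.1104·35.15 + 41.6025·317.46)/386.5329 = 13632.81021/386.5329 = 35.2695.

35.2695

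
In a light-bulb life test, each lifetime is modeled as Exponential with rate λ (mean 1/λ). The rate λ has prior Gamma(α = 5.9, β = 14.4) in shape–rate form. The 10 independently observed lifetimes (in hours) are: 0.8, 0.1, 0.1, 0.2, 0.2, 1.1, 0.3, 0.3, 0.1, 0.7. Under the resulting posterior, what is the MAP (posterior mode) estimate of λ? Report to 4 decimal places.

0.8142

With a Gamma(shape α, rate β) prior on the exponential rate λ, the posterior after n observations with total T = Σxᵢ is Gamma(α+n, β+T).
Sum of observations T = 3.9 hours; n = 10.
Posterior: Gamma(5.9+10, 14.4+3.9) = Gamma(15.9, 18.3).
Mode = (α−1)/β = 0.8142.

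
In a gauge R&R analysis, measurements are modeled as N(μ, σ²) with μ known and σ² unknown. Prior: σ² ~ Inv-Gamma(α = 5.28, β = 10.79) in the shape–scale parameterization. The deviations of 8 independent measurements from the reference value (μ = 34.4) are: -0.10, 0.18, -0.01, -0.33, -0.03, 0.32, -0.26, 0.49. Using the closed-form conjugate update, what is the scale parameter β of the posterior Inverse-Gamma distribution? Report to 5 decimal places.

11.07120

With known mean μ and an Inverse-Gamma(α, β) prior on σ², the Normal likelihood is conjugate: posterior is Inv-Gamma(α + n/2, β + Σ(xᵢ−μ)²/2).
Σ(xᵢ−μ)² = (-0.10)² + (0.18)² + (-0.01)² + (-0.33)² + (-0.03)² + (0.32)² + (-0.26)² + (0.49)² = 0.5624.
Posterior: Inv-Gamma(5.28 + 8/2, 10.79 + 0.5624/2) = Inv-Gamma(9.28, 11.07120).
Posterior β = 11.07120.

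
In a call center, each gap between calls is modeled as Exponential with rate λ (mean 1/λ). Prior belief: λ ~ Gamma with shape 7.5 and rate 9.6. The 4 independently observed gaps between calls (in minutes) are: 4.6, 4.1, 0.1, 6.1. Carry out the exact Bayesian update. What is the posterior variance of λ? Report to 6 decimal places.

0.019159

With a Gamma(shape α, rate β) prior on the exponential rate λ, the posterior after n observations with total T = Σxᵢ is Gamma(α+n, β+T).
Sum of observations T = 14.9 minutes; n = 4.
Posterior: Gamma(7.5+4, 9.6+14.9) = Gamma(11.5, 24.5).
Var = α/β² = 0.019159.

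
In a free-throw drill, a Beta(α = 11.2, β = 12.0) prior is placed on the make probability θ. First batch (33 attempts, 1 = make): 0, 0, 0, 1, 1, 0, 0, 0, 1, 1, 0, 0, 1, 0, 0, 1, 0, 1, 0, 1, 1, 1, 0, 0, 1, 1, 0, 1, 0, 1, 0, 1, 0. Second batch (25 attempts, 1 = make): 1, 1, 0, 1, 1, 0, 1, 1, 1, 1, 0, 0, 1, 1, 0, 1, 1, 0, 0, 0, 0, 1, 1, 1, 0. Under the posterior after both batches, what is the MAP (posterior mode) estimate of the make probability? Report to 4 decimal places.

The Beta prior is conjugate to a Binomial/Bernoulli likelihood; the update adds successes to α and failures to β.
After batch 1: Beta(11.2+15, 12.0+18) = Beta(26.2, 30.0).
After batch 2: Beta(26.2+15, 30.0+10) = Beta(41.2, 40.0).
Mode of Beta(a,b) for a,b>1 is (a−1)/(a+b−2) = 40.2/79.2 = 0.5076.

0.5076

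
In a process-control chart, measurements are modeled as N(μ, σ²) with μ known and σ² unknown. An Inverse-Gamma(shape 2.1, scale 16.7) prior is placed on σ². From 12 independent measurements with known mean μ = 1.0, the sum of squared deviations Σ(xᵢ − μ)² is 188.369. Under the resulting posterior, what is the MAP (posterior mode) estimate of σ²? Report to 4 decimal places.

With known mean μ and an Inverse-Gamma(α, β) prior on σ², the Normal likelihood is conjugate: posterior is Inv-Gamma(α + n/2, β + Σ(xᵢ−μ)²/2).
Posterior: Inv-Gamma(2.1 + 12/2, 16.7 + 188.369/2) = Inv-Gamma(8.10, 110.8845).
Mode = β/(α+1) = 110.8845/9.10 = 12.1851.

12.1851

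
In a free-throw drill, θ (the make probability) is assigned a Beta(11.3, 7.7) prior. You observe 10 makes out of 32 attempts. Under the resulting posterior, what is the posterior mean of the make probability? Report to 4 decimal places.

The Beta prior is conjugate to a Binomial/Bernoulli likelihood; the update adds successes to α and failures to β.
Posterior: Beta(α+k, β+n−k) = Beta(11.3+10, 7.7+22) = Beta(21.3, 29.7).
Posterior mean = α/(α+β) = 21.3/51.0 = 0.4176.

0.4176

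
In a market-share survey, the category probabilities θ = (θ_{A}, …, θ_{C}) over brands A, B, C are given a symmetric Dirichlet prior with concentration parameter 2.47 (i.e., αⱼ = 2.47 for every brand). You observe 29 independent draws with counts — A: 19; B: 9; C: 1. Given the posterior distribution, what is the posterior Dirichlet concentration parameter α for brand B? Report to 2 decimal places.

The Dirichlet prior is conjugate to the Multinomial likelihood: each posterior αⱼ = prior αⱼ + observed count nⱼ.
Posterior concentration: (21.47, 11.47, 3.47), total = 36.41.
α_{B} = 2.47 + 9 = 11.47.

11.47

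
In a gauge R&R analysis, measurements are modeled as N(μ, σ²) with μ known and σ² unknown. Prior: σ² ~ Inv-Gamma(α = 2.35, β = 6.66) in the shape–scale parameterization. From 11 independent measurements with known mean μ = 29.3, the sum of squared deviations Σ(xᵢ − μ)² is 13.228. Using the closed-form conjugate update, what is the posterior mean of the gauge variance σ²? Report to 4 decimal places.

With known mean μ and an Inverse-Gamma(α, β) prior on σ², the Normal likelihood is conjugate: posterior is Inv-Gamma(α + n/2, β + Σ(xᵢ−μ)²/2).
Posterior: Inv-Gamma(2.35 + 11/2, 6.66 + 13.228/2) = Inv-Gamma(7.85, 13.2740).
E[σ²|data] = β/(α−1) = 13.2740/6.85 = 1.9378.

1.9378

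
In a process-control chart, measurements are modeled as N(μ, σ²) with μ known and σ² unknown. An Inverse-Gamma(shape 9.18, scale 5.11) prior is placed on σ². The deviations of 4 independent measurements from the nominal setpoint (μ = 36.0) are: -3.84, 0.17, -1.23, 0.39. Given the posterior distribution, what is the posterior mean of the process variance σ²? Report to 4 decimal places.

1.3094

With known mean μ and an Inverse-Gamma(α, β) prior on σ², the Normal likelihood is conjugate: posterior is Inv-Gamma(α + n/2, β + Σ(xᵢ−μ)²/2).
Σ(xᵢ−μ)² = (-3.84)² + (0.17)² + (-1.23)² + (0.39)² = 16.4395.
Posterior: Inv-Gamma(9.18 + 4/2, 5.11 + 16.4395/2) = Inv-Gamma(11.18, 13.32975).
E[σ²|data] = β/(α−1) = 13.32975/10.18 = 1.3094.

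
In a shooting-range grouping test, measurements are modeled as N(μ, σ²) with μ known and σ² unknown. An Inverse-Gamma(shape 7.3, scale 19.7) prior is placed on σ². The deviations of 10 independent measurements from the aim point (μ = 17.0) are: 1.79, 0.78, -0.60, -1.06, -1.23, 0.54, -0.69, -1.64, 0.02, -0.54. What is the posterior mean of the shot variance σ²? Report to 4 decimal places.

2.2105

With known mean μ and an Inverse-Gamma(α, β) prior on σ², the Normal likelihood is conjugate: posterior is Inv-Gamma(α + n/2, β + Σ(xᵢ−μ)²/2).
Σ(xᵢ−μ)² = (1.79)² + (0.78)² + (-0.60)² + (-1.06)² + (-1.23)² + (0.54)² + (-0.69)² + (-1.64)² + (0.02)² + (-0.54)² = 10.5583.
Posterior: Inv-Gamma(7.3 + 10/2, 19.7 + 10.5583/2) = Inv-Gamma(12.30, 24.97915).
E[σ²|data] = β/(α−1) = 24.97915/11.30 = 2.2105.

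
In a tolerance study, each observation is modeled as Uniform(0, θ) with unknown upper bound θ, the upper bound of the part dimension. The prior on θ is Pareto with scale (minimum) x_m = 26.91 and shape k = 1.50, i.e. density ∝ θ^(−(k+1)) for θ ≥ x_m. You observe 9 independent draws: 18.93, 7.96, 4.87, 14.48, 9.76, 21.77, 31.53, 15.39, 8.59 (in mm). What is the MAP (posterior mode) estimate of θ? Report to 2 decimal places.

31.53

A Pareto(scale x_m, shape k) prior on the upper bound θ of Uniform(0, θ) is conjugate: posterior is Pareto(max(x_m, max xᵢ), k + n).
Sample maximum = 31.53; prior scale x_m = 26.91 → posterior scale = max = 31.53.
Posterior shape = 1.50 + 9 = 10.50.
The Pareto density is decreasing on [x_m, ∞), so the mode is x_m = 31.53.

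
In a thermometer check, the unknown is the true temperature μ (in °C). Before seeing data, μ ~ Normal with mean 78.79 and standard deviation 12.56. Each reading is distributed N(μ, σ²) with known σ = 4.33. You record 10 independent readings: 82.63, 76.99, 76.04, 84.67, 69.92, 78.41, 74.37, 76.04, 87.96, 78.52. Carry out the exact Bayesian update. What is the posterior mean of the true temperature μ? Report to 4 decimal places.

78.5578

For Normal data with known variance σ², a Normal(μ₀, σ₀²) prior on μ is conjugate. Posterior precision = 1/σ₀² + n/σ²; posterior mean is the precision-weighted average of μ₀ and x̄.
Σxᵢ = 82.63 + 76.99 + 76.04 + 84.67 + 69.92 + 78.41 + 74.37 + 76.04 + 87.96 + 78.52 = 785.55, so n·x̄ = 785.55.
σ₀² = 12.56² = 157.7536, σ² = 4.33² = 18.7489; σ² + n·σ₀² = 18.7489 + 10·157.7536 = 1596.2849.
Posterior mean = (μ₀/σ₀² + n·x̄/σ²)/(1/σ₀² + n/σ²) = (σ²·μ₀ + σ₀²·n·x̄)/(σ² + n·σ₀²) = (18.7489·78.79 + 157.7536·785.55)/1596.2849 = 125400.566311/1596.2849 = 78.5578.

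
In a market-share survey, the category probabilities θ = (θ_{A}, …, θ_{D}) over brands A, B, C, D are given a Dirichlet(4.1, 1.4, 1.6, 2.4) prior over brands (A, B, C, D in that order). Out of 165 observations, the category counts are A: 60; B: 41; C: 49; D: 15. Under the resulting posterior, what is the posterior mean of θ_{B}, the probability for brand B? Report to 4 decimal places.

The Dirichlet prior is conjugate to the Multinomial likelihood: each posterior αⱼ = prior αⱼ + observed count nⱼ.
Posterior concentration: (64.1, 42.4, 50.6, 17.4), total = 174.5.
E[θ_{B}|data] = α_{B}/Σα = 42.4/174.5 = 0.2430.

0.2430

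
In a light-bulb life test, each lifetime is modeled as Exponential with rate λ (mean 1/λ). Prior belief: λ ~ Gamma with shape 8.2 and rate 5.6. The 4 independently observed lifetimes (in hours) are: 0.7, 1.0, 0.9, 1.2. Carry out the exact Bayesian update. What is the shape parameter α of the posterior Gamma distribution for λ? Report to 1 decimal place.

With a Gamma(shape α, rate β) prior on the exponential rate λ, the posterior after n observations with total T = Σxᵢ is Gamma(α+n, β+T).
Sum of observations T = 3.8 hours; n = 4.
Posterior: Gamma(8.2+4, 5.6+3.8) = Gamma(12.2, 9.4).
Posterior α = 12.2.

12.2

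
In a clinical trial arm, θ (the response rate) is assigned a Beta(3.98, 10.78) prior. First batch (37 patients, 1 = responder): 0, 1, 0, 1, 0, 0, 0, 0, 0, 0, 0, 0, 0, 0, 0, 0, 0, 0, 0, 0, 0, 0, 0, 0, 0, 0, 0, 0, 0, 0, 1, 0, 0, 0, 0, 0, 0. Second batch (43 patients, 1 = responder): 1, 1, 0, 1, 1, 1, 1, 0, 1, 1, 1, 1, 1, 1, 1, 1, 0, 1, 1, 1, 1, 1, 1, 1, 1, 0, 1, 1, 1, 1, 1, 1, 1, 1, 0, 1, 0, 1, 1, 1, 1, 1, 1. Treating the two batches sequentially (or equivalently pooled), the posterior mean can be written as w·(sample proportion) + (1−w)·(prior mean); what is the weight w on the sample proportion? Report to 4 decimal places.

The Beta prior is conjugate to a Binomial/Bernoulli likelihood; the update adds successes to α and failures to β.
Total number of patients: n = 37 + 43 = 80.
Posterior mean = (α₀+k)/(α₀+β₀+n) = [n/(α₀+β₀+n)]·(k/n) + [(α₀+β₀)/(α₀+β₀+n)]·α₀/(α₀+β₀), so only n and the prior enter the weight.
The weight on the data is w = n/(α₀+β₀+n) = 80/(3.98+10.78+80) = 80/94.76 = 0.8442.

0.8442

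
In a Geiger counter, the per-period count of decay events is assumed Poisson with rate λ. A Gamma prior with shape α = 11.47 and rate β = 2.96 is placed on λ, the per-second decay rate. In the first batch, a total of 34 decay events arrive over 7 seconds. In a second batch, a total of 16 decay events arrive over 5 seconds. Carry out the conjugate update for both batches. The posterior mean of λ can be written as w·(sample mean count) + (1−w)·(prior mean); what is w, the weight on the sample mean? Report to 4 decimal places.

With a Gamma(shape α, rate β) prior, the Poisson likelihood is conjugate: the posterior is Gamma(α + ΣXᵢ, β + n).
Total number of seconds: n = 7 + 5 = 12.
Posterior mean = (α₀+S)/(β₀+n) = [n/(β₀+n)]·(S/n) + [β₀/(β₀+n)]·(α₀/β₀), so only n and β₀ enter the weight.
Weight on data w = n/(β₀+n) = 12/(2.96+12) = 12/14.96 = 0.8021.

0.8021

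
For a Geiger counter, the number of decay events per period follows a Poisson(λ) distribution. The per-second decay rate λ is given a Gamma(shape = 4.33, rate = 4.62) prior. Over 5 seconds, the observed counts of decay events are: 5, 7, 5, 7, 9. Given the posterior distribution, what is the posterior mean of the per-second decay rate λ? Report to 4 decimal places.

With a Gamma(shape α, rate β) prior, the Poisson likelihood is conjugate: the posterior is Gamma(α + ΣXᵢ, β + n).
Sum of counts S = 33 over n = 5 seconds.
Posterior: Gamma(α+S, β+n) = Gamma(4.33+33, 4.62+5) = Gamma(37.33, 9.62).
Posterior mean = α/β = 37.33/9.62 = 3.8805.

3.8805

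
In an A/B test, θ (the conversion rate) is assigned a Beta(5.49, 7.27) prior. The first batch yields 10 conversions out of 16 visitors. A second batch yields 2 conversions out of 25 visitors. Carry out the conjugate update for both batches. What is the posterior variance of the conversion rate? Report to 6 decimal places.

The Beta prior is conjugate to a Binomial/Bernoulli likelihood; the update adds successes to α and failures to β.
After batch 1: Beta(5.49+10, 7.27+6) = Beta(15.49, 13.27).
After batch 2: Beta(15.49+2, 13.27+23) = Beta(17.49, 36.27).
Var = αβ/((α+β)²(α+β+1)) = 17.49·36.27/(53.76²·54.76) = 0.004008.

0.004008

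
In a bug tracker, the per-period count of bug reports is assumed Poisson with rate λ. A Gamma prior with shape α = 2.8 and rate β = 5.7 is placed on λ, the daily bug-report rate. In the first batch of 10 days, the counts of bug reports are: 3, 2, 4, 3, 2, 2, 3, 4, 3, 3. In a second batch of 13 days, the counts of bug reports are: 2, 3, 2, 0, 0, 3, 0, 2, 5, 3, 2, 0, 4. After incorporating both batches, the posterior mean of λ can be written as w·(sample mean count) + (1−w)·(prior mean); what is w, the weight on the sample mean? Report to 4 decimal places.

0.8014

With a Gamma(shape α, rate β) prior, the Poisson likelihood is conjugate: the posterior is Gamma(α + ΣXᵢ, β + n).
Total number of days: n = 10 + 13 = 23.
Posterior mean = (α₀+S)/(β₀+n) = [n/(β₀+n)]·(S/n) + [β₀/(β₀+n)]·(α₀/β₀), so only n and β₀ enter the weight.
Weight on data w = n/(β₀+n) = 23/(5.7+23) = 23/28.7 = 0.8014.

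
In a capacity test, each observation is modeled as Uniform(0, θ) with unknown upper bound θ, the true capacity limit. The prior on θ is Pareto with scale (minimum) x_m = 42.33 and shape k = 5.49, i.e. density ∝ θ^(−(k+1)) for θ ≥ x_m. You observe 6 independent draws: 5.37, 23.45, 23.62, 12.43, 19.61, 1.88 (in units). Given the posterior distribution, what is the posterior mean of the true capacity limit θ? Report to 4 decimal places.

A Pareto(scale x_m, shape k) prior on the upper bound θ of Uniform(0, θ) is conjugate: posterior is Pareto(max(x_m, max xᵢ), k + n).
Sample maximum = 23.62; prior scale x_m = 42.33 → posterior scale = max = 42.33.
Posterior shape = 5.49 + 6 = 11.49.
E[θ|data] = k·x_m/(k−1) = 11.49·42.33/10.49 = 46.3653.

46.3653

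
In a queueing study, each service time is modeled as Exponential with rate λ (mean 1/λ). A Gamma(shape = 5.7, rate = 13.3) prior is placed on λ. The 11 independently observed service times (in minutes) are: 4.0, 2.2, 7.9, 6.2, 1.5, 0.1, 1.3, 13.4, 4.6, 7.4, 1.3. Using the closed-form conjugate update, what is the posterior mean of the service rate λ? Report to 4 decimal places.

0.2642

With a Gamma(shape α, rate β) prior on the exponential rate λ, the posterior after n observations with total T = Σxᵢ is Gamma(α+n, β+T).
Sum of observations T = 49.9 minutes; n = 11.
Posterior: Gamma(5.7+11, 13.3+49.9) = Gamma(16.7, 63.2).
Posterior mean of λ = α/β = 16.7/63.2 = 0.2642.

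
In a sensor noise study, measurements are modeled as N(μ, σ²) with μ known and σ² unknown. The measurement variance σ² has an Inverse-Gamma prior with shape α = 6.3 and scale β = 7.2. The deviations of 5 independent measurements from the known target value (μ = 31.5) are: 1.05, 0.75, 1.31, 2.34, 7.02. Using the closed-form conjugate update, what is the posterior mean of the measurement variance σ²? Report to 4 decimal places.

With known mean μ and an Inverse-Gamma(α, β) prior on σ², the Normal likelihood is conjugate: posterior is Inv-Gamma(α + n/2, β + Σ(xᵢ−μ)²/2).
Σ(xᵢ−μ)² = (1.05)² + (0.75)² + (1.31)² + (2.34)² + (7.02)² = 58.1371.
Posterior: Inv-Gamma(6.3 + 5/2, 7.2 + 58.1371/2) = Inv-Gamma(8.80, 36.26855).
E[σ²|data] = β/(α−1) = 36.26855/7.80 = 4.6498.

4.6498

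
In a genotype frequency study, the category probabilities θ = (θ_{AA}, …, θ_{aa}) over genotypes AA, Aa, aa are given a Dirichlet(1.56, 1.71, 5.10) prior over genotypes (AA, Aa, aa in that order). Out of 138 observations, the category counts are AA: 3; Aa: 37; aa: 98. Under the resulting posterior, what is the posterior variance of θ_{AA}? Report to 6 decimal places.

0.000205

The Dirichlet prior is conjugate to the Multinomial likelihood: each posterior αⱼ = prior αⱼ + observed count nⱼ.
Posterior concentration: (4.56, 38.71, 103.10), total = 146.37.
Var[θ_j] = α_j(Σα−α_j)/((Σα)²(Σα+1)) = 4.56·141.81/(146.37²·147.37) = 0.000205.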